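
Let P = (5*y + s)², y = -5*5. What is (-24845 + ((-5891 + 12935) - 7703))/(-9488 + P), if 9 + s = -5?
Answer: -25504/9833 ≈ -2.5937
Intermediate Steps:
s = -14 (s = -9 - 5 = -14)
y = -25
P = 19321 (P = (5*(-25) - 14)² = (-125 - 14)² = (-139)² = 19321)
(-24845 + ((-5891 + 12935) - 7703))/(-9488 + P) = (-24845 + ((-5891 + 12935) - 7703))/(-9488 + 19321) = (-24845 + (7044 - 7703))/9833 = (-24845 - 659)*(1/9833) = -25504*1/9833 = -25504/9833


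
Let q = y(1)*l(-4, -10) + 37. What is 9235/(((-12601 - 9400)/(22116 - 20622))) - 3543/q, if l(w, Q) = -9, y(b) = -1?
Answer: -712615683/1012046 ≈ -704.13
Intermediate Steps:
q = 46 (q = -1*(-9) + 37 = 9 + 37 = 46)
9235/(((-12601 - 9400)/(22116 - 20622))) - 3543/q = 9235/(((-12601 - 9400)/(22116 - 20622))) - 3543/46 = 9235/((-22001/1494)) - 3543*1/46 = 9235/((-22001*1/1494)) - 3543/46 = 9235/(-22001/1494) - 3543/46 = 9235*(-1494/22001) - 3543/46 = -13797090/22001 - 3543/46 = -712615683/1012046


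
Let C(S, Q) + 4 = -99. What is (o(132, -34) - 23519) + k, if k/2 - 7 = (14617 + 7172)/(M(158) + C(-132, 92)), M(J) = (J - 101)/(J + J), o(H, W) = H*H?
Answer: -211348419/32491 ≈ -6504.8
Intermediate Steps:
C(S, Q) = -103 (C(S, Q) = -4 - 99 = -103)
o(H, W) = H**2
M(J) = (-101 + J)/(2*J) (M(J) = (-101 + J)/((2*J)) = (-101 + J)*(1/(2*J)) = (-101 + J)/(2*J))
k = -13315774/32491 (k = 14 + 2*((14617 + 7172)/((1/2)*(-101 + 158)/158 - 103)) = 14 + 2*(21789/((1/2)*(1/158)*57 - 103)) = 14 + 2*(21789/(57/316 - 103)) = 14 + 2*(21789/(-32491/316)) = 14 + 2*(21789*(-316/32491)) = 14 + 2*(-6885324/32491) = 14 - 13770648/32491 = -13315774/32491 ≈ -409.83)
(o(132, -34) - 23519) + k = (132**2 - 23519) - 13315774/32491 = (17424 - 23519) - 13315774/32491 = -6095 - 13315774/32491 = -211348419/32491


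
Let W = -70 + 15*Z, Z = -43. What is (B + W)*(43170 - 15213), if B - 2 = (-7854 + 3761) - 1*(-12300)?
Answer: 209509758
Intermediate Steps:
B = 8209 (B = 2 + ((-7854 + 3761) - 1*(-12300)) = 2 + (-4093 + 12300) = 2 + 8207 = 8209)
W = -715 (W = -70 + 15*(-43) = -70 - 645 = -715)
(B + W)*(43170 - 15213) = (8209 - 715)*(43170 - 15213) = 7494*27957 = 209509758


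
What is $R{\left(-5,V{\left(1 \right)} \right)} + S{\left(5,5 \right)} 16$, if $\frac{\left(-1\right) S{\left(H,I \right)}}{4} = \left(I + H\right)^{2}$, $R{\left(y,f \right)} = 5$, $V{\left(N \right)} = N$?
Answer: $-6395$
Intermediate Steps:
$S{\left(H,I \right)} = - 4 \left(H + I\right)^{2}$ ($S{\left(H,I \right)} = - 4 \left(I + H\right)^{2} = - 4 \left(H + I\right)^{2}$)
$R{\left(-5,V{\left(1 \right)} \right)} + S{\left(5,5 \right)} 16 = 5 + - 4 \left(5 + 5\right)^{2} \cdot 16 = 5 + - 4 \cdot 10^{2} \cdot 16 = 5 + \left(-4\right) 100 \cdot 16 = 5 - 6400 = -6395$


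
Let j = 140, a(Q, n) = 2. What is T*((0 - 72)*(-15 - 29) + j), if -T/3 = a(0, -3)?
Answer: -19848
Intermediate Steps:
T = -6 (T = -3*2 = -6)
T*((0 - 72)*(-15 - 29) + j) = -6*((0 - 72)*(-15 - 29) + 140) = -6*(-72*(-44) + 140) = -6*(3168 + 140) = -6*3308 = -19848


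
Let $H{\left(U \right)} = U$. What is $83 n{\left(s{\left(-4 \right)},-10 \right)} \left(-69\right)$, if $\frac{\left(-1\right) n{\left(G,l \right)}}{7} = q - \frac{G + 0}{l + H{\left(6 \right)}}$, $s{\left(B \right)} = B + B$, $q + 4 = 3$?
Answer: $-120267$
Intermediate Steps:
$q = -1$ ($q = -4 + 3 = -1$)
$s{\left(B \right)} = 2 B$
$n{\left(G,l \right)} = 7 + \frac{7 G}{6 + l}$ ($n{\left(G,l \right)} = - 7 \left(-1 - \frac{G + 0}{l + 6}\right) = - 7 \left(-1 - \frac{G}{6 + l}\right) = 7 + \frac{7 G}{6 + l}$)
$83 n{\left(s{\left(-4 \right)},-10 \right)} \left(-69\right) = 83 \frac{7 \left(6 + 2 \left(-4\right) - 10\right)}{6 - 10} \left(-69\right) = 83 \frac{7 \left(6 - 8 - 10\right)}{-4} \left(-69\right) = 83 \cdot 7 \left(- \frac{1}{4}\right) \left(-12\right) \left(-69\right) = 83 \cdot 21 \left(-69\right) = 1743 \left(-69\right) = -120267$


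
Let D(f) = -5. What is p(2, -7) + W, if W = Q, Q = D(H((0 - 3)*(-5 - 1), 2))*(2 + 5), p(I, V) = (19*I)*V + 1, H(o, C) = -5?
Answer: -300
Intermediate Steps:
p(I, V) = 1 + 19*I*V (p(I, V) = 19*I*V + 1 = 1 + 19*I*V)
Q = -35 (Q = -5*(2 + 5) = -5*7 = -35)
W = -35
p(2, -7) + W = (1 + 19*2*(-7)) - 35 = (1 - 266) - 35 = -265 - 35 = -300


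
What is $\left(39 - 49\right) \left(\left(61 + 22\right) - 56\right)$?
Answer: $-270$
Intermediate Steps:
$\left(39 - 49\right) \left(\left(61 + 22\right) - 56\right) = - 10 \left(83 - 56\right) = \left(-10\right) 27 = -270$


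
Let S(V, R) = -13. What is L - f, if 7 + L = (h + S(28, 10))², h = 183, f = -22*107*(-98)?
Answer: -201799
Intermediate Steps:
f = 230692 (f = -2354*(-98) = 230692)
L = 28893 (L = -7 + (183 - 13)² = -7 + 170² = -7 + 28900 = 28893)
L - f = 28893 - 1*230692 = 28893 - 230692 = -201799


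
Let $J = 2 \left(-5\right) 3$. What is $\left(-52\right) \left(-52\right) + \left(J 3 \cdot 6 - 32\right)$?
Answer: $2132$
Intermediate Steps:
$J = -30$ ($J = \left(-10\right) 3 = -30$)
$\left(-52\right) \left(-52\right) + \left(J 3 \cdot 6 - 32\right) = \left(-52\right) \left(-52\right) + \left(\left(-30\right) 3 \cdot 6 - 32\right) = 2704 - 572 = 2132$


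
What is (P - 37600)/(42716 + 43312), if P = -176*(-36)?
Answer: -7816/21507 ≈ -0.36342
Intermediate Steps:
P = 6336
(P - 37600)/(42716 + 43312) = (6336 - 37600)/(42716 + 43312) = -31264/86028 = -31264*1/86028 = -7816/21507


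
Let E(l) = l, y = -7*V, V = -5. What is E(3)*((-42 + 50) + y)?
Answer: 129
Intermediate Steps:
y = 35 (y = -7*(-5) = 35)
E(3)*((-42 + 50) + y) = 3*((-42 + 50) + 35) = 3*(8 + 35) = 3*43 = 129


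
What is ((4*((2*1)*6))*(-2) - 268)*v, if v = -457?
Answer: 166348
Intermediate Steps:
((4*((2*1)*6))*(-2) - 268)*v = ((4*((2*1)*6))*(-2) - 268)*(-457) = ((4*(2*6))*(-2) - 268)*(-457) = ((4*12)*(-2) - 268)*(-457) = (48*(-2) - 268)*(-457) = (-96 - 268)*(-457) = -364*(-457) = 166348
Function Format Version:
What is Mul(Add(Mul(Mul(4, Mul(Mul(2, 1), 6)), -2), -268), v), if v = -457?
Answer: 166348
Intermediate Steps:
Mul(Add(Mul(Mul(4, Mul(Mul(2, 1), 6)), -2), -268), v) = Mul(Add(Mul(Mul(4, Mul(Mul(2, 1), 6)), -2), -268), -457) = Mul(Add(Mul(Mul(4, Mul(2, 6)), -2), -268), -457) = Mul(Add(Mul(Mul(4, 12), -2), -268), -457) = Mul(Add(Mul(48, -2), -268), -457) = Mul(Add(-96, -268), -457) = Mul(-364, -457) = 166348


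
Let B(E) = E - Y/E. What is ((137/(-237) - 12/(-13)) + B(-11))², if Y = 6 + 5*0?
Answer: 117389834884/1148599881 ≈ 102.20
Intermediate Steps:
Y = 6 (Y = 6 + 0 = 6)
B(E) = E - 6/E
((137/(-237) - 12/(-13)) + B(-11))² = ((137/(-237) - 12/(-13)) + (-11 - 6/(-11)))² = ((137*(-1/237) - 12*(-1/13)) + (-11 - 6*(-1/11)))² = ((-137/237 + 12/13) + (-11 + 6/11))² = (1063/3081 - 115/11)² = (-342622/33891)² = 117389834884/1148599881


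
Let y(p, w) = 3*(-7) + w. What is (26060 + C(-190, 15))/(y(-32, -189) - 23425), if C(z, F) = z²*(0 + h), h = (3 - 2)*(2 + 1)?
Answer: -26872/4727 ≈ -5.6848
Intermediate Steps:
h = 3 (h = 1*3 = 3)
y(p, w) = -21 + w
C(z, F) = 3*z² (C(z, F) = z²*(0 + 3) = z²*3 = 3*z²)
(26060 + C(-190, 15))/(y(-32, -189) - 23425) = (26060 + 3*(-190)²)/((-21 - 189) - 23425) = (26060 + 3*36100)/(-210 - 23425) = (26060 + 108300)/(-23635) = 134360*(-1/23635) = -26872/4727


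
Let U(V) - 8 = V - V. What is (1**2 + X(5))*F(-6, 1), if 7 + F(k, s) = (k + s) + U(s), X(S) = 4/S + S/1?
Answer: -136/5 ≈ -27.200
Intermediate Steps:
U(V) = 8 (U(V) = 8 + (V - V) = 8 + 0 = 8)
X(S) = S + 4/S (X(S) = 4/S + S*1 = 4/S + S = S + 4/S)
F(k, s) = 1 + k + s (F(k, s) = -7 + ((k + s) + 8) = -7 + (8 + k + s) = 1 + k + s)
(1**2 + X(5))*F(-6, 1) = (1**2 + (5 + 4/5))*(1 - 6 + 1) = (1 + (5 + 4*(1/5)))*(-4) = (1 + (5 + 4/5))*(-4) = (1 + 29/5)*(-4) = (34/5)*(-4) = -136/5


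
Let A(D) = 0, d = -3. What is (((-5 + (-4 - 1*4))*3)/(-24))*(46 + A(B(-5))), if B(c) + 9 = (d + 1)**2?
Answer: 299/4 ≈ 74.750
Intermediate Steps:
B(c) = -5 (B(c) = -9 + (-3 + 1)**2 = -9 + (-2)**2 = -9 + 4 = -5)
(((-5 + (-4 - 1*4))*3)/(-24))*(46 + A(B(-5))) = (((-5 + (-4 - 1*4))*3)/(-24))*(46 + 0) = (((-5 + (-4 - 4))*3)*(-1/24))*46 = (((-5 - 8)*3)*(-1/24))*46 = (-13*3*(-1/24))*46 = -39*(-1/24)*46 = (13/8)*46 = 299/4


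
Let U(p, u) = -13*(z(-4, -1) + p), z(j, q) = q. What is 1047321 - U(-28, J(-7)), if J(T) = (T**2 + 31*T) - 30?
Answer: 1046944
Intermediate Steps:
J(T) = -30 + T**2 + 31*T
U(p, u) = 13 - 13*p (U(p, u) = -13*(-1 + p) = 13 - 13*p)
1047321 - U(-28, J(-7)) = 1047321 - (13 - 13*(-28)) = 1047321 - (13 + 364) = 1047321 - 1*377 = 1047321 - 377 = 1046944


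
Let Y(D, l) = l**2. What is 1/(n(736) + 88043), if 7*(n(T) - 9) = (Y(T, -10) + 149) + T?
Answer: 7/617349 ≈ 1.1339e-5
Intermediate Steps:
n(T) = 312/7 + T/7 (n(T) = 9 + (((-10)**2 + 149) + T)/7 = 9 + ((100 + 149) + T)/7 = 9 + (249 + T)/7 = 9 + (249/7 + T/7) = 312/7 + T/7)
1/(n(736) + 88043) = 1/((312/7 + (1/7)*736) + 88043) = 1/((312/7 + 736/7) + 88043) = 1/(1048/7 + 88043) = 1/(617349/7) = 7/617349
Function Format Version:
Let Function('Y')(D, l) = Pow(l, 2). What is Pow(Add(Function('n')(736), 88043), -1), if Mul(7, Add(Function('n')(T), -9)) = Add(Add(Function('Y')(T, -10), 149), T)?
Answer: Rational(7, 617349) ≈ 1.1339e-5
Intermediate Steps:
Function('n')(T) = Add(Rational(312, 7), Mul(Rational(1, 7), T)) (Function('n')(T) = Add(9, Mul(Rational(1, 7), Add(Add(Pow(-10, 2), 149), T))) = Add(9, Mul(Rational(1, 7), Add(Add(100, 149), T))) = Add(9, Mul(Rational(1, 7), Add(249, T))) = Add(9, Add(Rational(249, 7), Mul(Rational(1, 7), T))) = Add(Rational(312, 7), Mul(Rational(1, 7), T)))
Pow(Add(Function('n')(736), 88043), -1) = Pow(Add(Add(Rational(312, 7), Mul(Rational(1, 7), 736)), 88043), -1) = Pow(Add(Add(Rational(312, 7), Rational(736, 7)), 88043), -1) = Pow(Add(Rational(1048, 7), 88043), -1) = Pow(Rational(617349, 7), -1) = Rational(7, 617349)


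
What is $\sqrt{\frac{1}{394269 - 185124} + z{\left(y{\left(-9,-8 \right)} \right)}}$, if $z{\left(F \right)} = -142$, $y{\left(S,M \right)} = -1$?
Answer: $\frac{23 i \sqrt{11741609445}}{209145} \approx 11.916 i$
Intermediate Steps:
$\sqrt{\frac{1}{394269 - 185124} + z{\left(y{\left(-9,-8 \right)} \right)}} = \sqrt{\frac{1}{394269 - 185124} - 142} = \sqrt{\frac{1}{209145} - 142} = \sqrt{- \frac{29698589}{209145}} = \frac{23 i \sqrt{11741609445}}{209145}$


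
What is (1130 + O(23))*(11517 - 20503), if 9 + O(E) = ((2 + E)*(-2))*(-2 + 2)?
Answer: -10073306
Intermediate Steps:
O(E) = -9 (O(E) = -9 + ((2 + E)*(-2))*(-2 + 2) = -9 + (-4 - 2*E)*0 = -9 + 0 = -9)
(1130 + O(23))*(11517 - 20503) = (1130 - 9)*(11517 - 20503) = 1121*(-8986) = -10073306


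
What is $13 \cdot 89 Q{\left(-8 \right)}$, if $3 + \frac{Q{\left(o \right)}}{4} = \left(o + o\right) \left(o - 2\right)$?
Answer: $726596$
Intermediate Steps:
$Q{\left(o \right)} = -12 + 8 o \left(-2 + o\right)$ ($Q{\left(o \right)} = -12 + 4 \left(o + o\right) \left(o - 2\right) = -12 + 4 \cdot 2 o \left(-2 + o\right) = -12 + 8 o \left(-2 + o\right)$)
$13 \cdot 89 Q{\left(-8 \right)} = 13 \cdot 89 \left(-12 - -128 + 8 \left(-8\right)^{2}\right) = 1157 \left(-12 + 128 + 8 \cdot 64\right) = 1157 \left(-12 + 128 + 512\right) = 1157 \cdot 628 = 726596$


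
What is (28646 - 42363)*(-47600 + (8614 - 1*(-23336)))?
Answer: 214671050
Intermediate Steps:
(28646 - 42363)*(-47600 + (8614 - 1*(-23336))) = -13717*(-47600 + (8614 + 23336)) = -13717*(-47600 + 31950) = -13717*(-15650) = 214671050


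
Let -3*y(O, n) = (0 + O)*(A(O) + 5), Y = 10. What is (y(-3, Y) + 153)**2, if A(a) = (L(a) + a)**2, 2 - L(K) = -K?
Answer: 30276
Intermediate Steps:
L(K) = 2 + K (L(K) = 2 - (-1)*K = 2 + K)
A(a) = (2 + 2*a)**2 (A(a) = ((2 + a) + a)**2 = (2 + 2*a)**2)
y(O, n) = -O*(5 + 4*(1 + O)**2)/3 (y(O, n) = -(0 + O)*(4*(1 + O)**2 + 5)/3 = -O*(5 + 4*(1 + O)**2)/3)
(y(-3, Y) + 153)**2 = (-1/3*(-3)*(5 + 4*(1 - 3)**2) + 153)**2 = (-1/3*(-3)*(5 + 4*(-2)**2) + 153)**2 = (-1/3*(-3)*(5 + 4*4) + 153)**2 = (-1/3*(-3)*(5 + 16) + 153)**2 = (-1/3*(-3)*21 + 153)**2 = (21 + 153)**2 = 174**2 = 30276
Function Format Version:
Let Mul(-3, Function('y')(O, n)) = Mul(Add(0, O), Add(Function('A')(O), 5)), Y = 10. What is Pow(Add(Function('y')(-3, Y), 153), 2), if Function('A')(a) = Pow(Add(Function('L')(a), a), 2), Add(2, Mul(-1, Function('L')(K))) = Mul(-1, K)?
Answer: 30276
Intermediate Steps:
Function('L')(K) = Add(2, K) (Function('L')(K) = Add(2, Mul(-1, Mul(-1, K))) = Add(2, K))
Function('A')(a) = Pow(Add(2, Mul(2, a)), 2) (Function('A')(a) = Pow(Add(Add(2, a), a), 2) = Pow(Add(2, Mul(2, a)), 2))
Function('y')(O, n) = Mul(Rational(-1, 3), O, Add(5, Mul(4, Pow(Add(1, O), 2)))) (Function('y')(O, n) = Mul(Rational(-1, 3), Mul(Add(0, O), Add(Mul(4, Pow(Add(1, O), 2)), 5))) = Mul(Rational(-1, 3), Mul(O, Add(5, Mul(4, Pow(Add(1, O), 2))))) = Mul(Rational(-1, 3), O, Add(5, Mul(4, Pow(Add(1, O), 2)))))
Pow(Add(Function('y')(-3, Y), 153), 2) = Pow(Add(Mul(Rational(-1, 3), -3, Add(5, Mul(4, Pow(Add(1, -3), 2)))), 153), 2) = Pow(Add(Mul(Rational(-1, 3), -3, Add(5, Mul(4, Pow(-2, 2)))), 153), 2) = Pow(Add(Mul(Rational(-1, 3), -3, Add(5, Mul(4, 4))), 153), 2) = Pow(Add(Mul(Rational(-1, 3), -3, Add(5, 16)), 153), 2) = Pow(Add(Mul(Rational(-1, 3), -3, 21), 153), 2) = Pow(Add(21, 153), 2) = Pow(174, 2) = 30276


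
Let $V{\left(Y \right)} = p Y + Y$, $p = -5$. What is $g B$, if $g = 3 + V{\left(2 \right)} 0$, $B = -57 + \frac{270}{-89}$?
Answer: $- \frac{16029}{89} \approx -180.1$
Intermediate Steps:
$V{\left(Y \right)} = - 4 Y$ ($V{\left(Y \right)} = - 5 Y + Y = - 4 Y$)
$B = - \frac{5343}{89}$ ($B = -57 + 270 \left(- \frac{1}{89}\right) = -57 - \frac{270}{89} = - \frac{5343}{89} \approx -60.034$)
$g = 3$ ($g = 3 + \left(-4\right) 2 \cdot 0 = 3 - 0 = 3 + 0 = 3$)
$g B = 3 \left(- \frac{5343}{89}\right) = - \frac{16029}{89}$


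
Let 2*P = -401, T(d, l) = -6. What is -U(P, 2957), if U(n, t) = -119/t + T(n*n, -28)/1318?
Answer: 87292/1948663 ≈ 0.044796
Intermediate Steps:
P = -401/2 (P = (1/2)*(-401) = -401/2 ≈ -200.50)
U(n, t) = -3/659 - 119/t (U(n, t) = -119/t - 6/1318 = -119/t - 6*1/1318 = -119/t - 3/659 = -3/659 - 119/t)
-U(P, 2957) = -(-3/659 - 119/2957) = -1*(-87292/1948663) = 87292/1948663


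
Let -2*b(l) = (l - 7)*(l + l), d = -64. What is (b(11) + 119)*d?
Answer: -4800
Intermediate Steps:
b(l) = -l*(-7 + l) (b(l) = -(l - 7)*(l + l)/2 = -(-7 + l)*2*l/2 = -l*(-7 + l))
(b(11) + 119)*d = (11*(7 - 1*11) + 119)*(-64) = (11*(7 - 11) + 119)*(-64) = (11*(-4) + 119)*(-64) = (-44 + 119)*(-64) = 75*(-64) = -4800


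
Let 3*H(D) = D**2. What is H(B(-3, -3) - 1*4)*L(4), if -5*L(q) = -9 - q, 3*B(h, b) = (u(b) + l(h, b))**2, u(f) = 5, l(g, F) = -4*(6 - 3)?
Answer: 17797/135 ≈ 131.83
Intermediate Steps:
l(g, F) = -12 (l(g, F) = -4*3 = -12)
B(h, b) = 49/3 (B(h, b) = (5 - 12)**2/3 = (1/3)*(-7)**2 = (1/3)*49 = 49/3)
L(q) = 9/5 + q/5 (L(q) = -(-9 - q)/5 = 9/5 + q/5)
H(D) = D**2/3
H(B(-3, -3) - 1*4)*L(4) = ((49/3 - 1*4)**2/3)*(9/5 + (1/5)*4) = ((49/3 - 4)**2/3)*(9/5 + 4/5) = ((37/3)**2/3)*(13/5) = ((1/3)*(1369/9))*(13/5) = (1369/27)*(13/5) = 17797/135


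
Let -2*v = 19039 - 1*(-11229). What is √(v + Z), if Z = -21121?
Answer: I*√36255 ≈ 190.41*I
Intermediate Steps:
v = -15134 (v = -(19039 - 1*(-11229))/2 = -(19039 + 11229)/2 = -½*30268 = -15134)
√(v + Z) = √(-15134 - 21121) = √(-36255) = I*√36255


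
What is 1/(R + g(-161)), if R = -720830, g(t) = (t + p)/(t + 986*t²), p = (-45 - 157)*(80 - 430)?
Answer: -1217045/877282543991 ≈ -1.3873e-6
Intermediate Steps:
p = 70700 (p = -202*(-350) = 70700)
g(t) = (70700 + t)/(t + 986*t²) (g(t) = (t + 70700)/(t + 986*t²) = (70700 + t)/(t + 986*t²))
1/(R + g(-161)) = 1/(-720830 + (70700 - 161)/((-161)*(1 + 986*(-161)))) = 1/(-720830 - 1/161*70539/(1 - 158746)) = 1/(-720830 - 1/161*70539/(-158745)) = 1/(-720830 - 1/161*(-1/158745)*70539) = 1/(-720830 + 3359/1217045) = 1/(-877282543991/1217045) = -1217045/877282543991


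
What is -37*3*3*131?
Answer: -43623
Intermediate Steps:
-37*3*3*131 = -333*131 = -37*1179 = -43623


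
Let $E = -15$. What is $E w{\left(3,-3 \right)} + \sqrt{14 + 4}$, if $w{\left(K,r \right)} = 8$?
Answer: $-120 + 3 \sqrt{2} \approx -115.76$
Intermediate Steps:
$E w{\left(3,-3 \right)} + \sqrt{14 + 4} = \left(-15\right) 8 + \sqrt{14 + 4} = -120 + \sqrt{18} = -120 + 3 \sqrt{2}$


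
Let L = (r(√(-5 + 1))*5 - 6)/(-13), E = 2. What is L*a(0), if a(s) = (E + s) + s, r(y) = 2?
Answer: -8/13 ≈ -0.61539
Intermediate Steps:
a(s) = 2 + 2*s (a(s) = (2 + s) + s = 2 + 2*s)
L = -4/13 (L = (2*5 - 6)/(-13) = (10 - 6)*(-1/13) = 4*(-1/13) = -4/13 ≈ -0.30769)
L*a(0) = -4*(2 + 2*0)/13 = -4*(2 + 0)/13 = -4/13*2 = -8/13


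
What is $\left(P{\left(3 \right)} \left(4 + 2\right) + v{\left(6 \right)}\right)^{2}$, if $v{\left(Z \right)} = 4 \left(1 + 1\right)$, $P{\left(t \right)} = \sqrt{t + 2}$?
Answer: $244 + 96 \sqrt{5} \approx 458.66$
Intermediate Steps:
$P{\left(t \right)} = \sqrt{2 + t}$
$v{\left(Z \right)} = 8$ ($v{\left(Z \right)} = 4 \cdot 2 = 8$)
$\left(P{\left(3 \right)} \left(4 + 2\right) + v{\left(6 \right)}\right)^{2} = \left(\sqrt{2 + 3} \left(4 + 2\right) + 8\right)^{2} = \left(\sqrt{5} \cdot 6 + 8\right)^{2} = \left(6 \sqrt{5} + 8\right)^{2} = \left(8 + 6 \sqrt{5}\right)^{2}$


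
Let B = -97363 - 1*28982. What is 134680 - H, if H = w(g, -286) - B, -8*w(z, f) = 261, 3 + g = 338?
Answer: 66941/8 ≈ 8367.6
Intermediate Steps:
g = 335 (g = -3 + 338 = 335)
w(z, f) = -261/8 (w(z, f) = -⅛*261 = -261/8)
B = -126345 (B = -97363 - 28982 = -126345)
H = 1010499/8 (H = -261/8 - 1*(-126345) = -261/8 + 126345 = 1010499/8 ≈ 1.2631e+5)
134680 - H = 134680 - 1*1010499/8 = 134680 - 1010499/8 = 66941/8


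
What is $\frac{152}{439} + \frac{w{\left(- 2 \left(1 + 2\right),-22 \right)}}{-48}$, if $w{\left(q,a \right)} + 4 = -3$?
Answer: $\frac{10369}{21072} \approx 0.49207$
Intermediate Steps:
$w{\left(q,a \right)} = -7$ ($w{\left(q,a \right)} = -4 - 3 = -7$)
$\frac{152}{439} + \frac{w{\left(- 2 \left(1 + 2\right),-22 \right)}}{-48} = \frac{152}{439} - \frac{7}{-48} = 152 \cdot \frac{1}{439} - - \frac{7}{48} = \frac{152}{439} + \frac{7}{48} = \frac{10369}{21072}$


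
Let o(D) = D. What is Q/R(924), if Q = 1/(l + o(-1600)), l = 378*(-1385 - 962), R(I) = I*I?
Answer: -1/758807080416 ≈ -1.3179e-12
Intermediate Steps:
R(I) = I²
l = -887166 (l = 378*(-2347) = -887166)
Q = -1/888766 (Q = 1/(-887166 - 1600) = 1/(-888766) = -1/888766 ≈ -1.1252e-6)
Q/R(924) = -1/(888766*(924²)) = -1/888766/853776 = -1/888766*1/853776 = -1/758807080416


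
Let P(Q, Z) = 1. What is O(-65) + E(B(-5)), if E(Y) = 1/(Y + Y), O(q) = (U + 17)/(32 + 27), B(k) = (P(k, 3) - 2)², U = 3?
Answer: 99/118 ≈ 0.83898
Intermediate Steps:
B(k) = 1 (B(k) = (1 - 2)² = (-1)² = 1)
O(q) = 20/59 (O(q) = (3 + 17)/(32 + 27) = 20/59)
E(Y) = 1/(2*Y)
O(-65) + E(B(-5)) = 20/59 + (½)/1 = 20/59 + (½)*1 = 20/59 + ½ = 99/118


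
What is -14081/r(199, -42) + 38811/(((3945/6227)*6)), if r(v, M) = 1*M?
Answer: 291213704/27615 ≈ 10545.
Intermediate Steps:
r(v, M) = M
-14081/r(199, -42) + 38811/(((3945/6227)*6)) = -14081/(-42) + 38811/(((3945/6227)*6)) = -14081*(-1/42) + 38811/(((3945*(1/6227))*6)) = 14081/42 + 38811/(((3945/6227)*6)) = 14081/42 + 38811/(23670/6227) = 14081/42 + 38811*(6227/23670) = 14081/42 + 80558699/7890 = 291213704/27615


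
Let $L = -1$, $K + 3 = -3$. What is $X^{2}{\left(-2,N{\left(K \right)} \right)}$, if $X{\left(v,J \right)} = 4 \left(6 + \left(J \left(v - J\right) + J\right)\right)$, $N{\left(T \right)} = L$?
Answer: $576$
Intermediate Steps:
$K = -6$ ($K = -3 - 3 = -6$)
$N{\left(T \right)} = -1$
$X{\left(v,J \right)} = 24 + 4 J + 4 J \left(v - J\right)$ ($X{\left(v,J \right)} = 4 \left(6 + \left(J + J \left(v - J\right)\right)\right) = 4 \left(6 + J + J \left(v - J\right)\right) = 24 + 4 J + 4 J \left(v - J\right)$)
$X^{2}{\left(-2,N{\left(K \right)} \right)} = \left(24 - 4 \left(-1\right)^{2} + 4 \left(-1\right) + 4 \left(-1\right) \left(-2\right)\right)^{2} = \left(24 - 4 - 4 + 8\right)^{2} = 24^{2} = 576$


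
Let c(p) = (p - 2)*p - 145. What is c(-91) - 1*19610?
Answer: -11292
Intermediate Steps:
c(p) = -145 + p*(-2 + p) (c(p) = (-2 + p)*p - 145 = p*(-2 + p) - 145 = -145 + p*(-2 + p))
c(-91) - 1*19610 = (-145 + (-91)**2 - 2*(-91)) - 1*19610 = (-145 + 8281 + 182) - 19610 = 8318 - 19610 = -11292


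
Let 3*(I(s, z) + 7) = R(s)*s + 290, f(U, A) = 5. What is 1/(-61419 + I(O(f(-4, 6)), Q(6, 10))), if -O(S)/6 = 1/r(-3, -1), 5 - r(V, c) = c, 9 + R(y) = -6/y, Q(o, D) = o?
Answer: -3/183985 ≈ -1.6306e-5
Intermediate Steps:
R(y) = -9 - 6/y
r(V, c) = 5 - c
O(S) = -1 (O(S) = -6/(5 - 1*(-1)) = -6/(5 + 1) = -6/6 = -6*⅙ = -1)
I(s, z) = 269/3 + s*(-9 - 6/s)/3 (I(s, z) = -7 + ((-9 - 6/s)*s + 290)/3 = -7 + (s*(-9 - 6/s) + 290)/3 = -7 + (290 + s*(-9 - 6/s))/3 = -7 + (290/3 + s*(-9 - 6/s)/3) = 269/3 + s*(-9 - 6/s)/3)
1/(-61419 + I(O(f(-4, 6)), Q(6, 10))) = 1/(-61419 + (263/3 - 3*(-1))) = 1/(-61419 + (263/3 + 3)) = 1/(-61419 + 272/3) = 1/(-183985/3) = -3/183985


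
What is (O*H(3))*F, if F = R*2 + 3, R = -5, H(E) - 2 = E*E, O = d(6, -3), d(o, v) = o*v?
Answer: 1386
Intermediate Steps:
O = -18 (O = 6*(-3) = -18)
H(E) = 2 + E² (H(E) = 2 + E*E = 2 + E²)
F = -7 (F = -5*2 + 3 = -10 + 3 = -7)
(O*H(3))*F = -18*(2 + 3²)*(-7) = -18*(2 + 9)*(-7) = -18*11*(-7) = -198*(-7) = 1386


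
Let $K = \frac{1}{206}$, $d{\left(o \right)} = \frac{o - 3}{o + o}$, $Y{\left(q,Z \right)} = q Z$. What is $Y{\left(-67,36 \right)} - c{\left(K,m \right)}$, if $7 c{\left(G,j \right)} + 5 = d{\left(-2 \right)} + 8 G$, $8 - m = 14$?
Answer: $- \frac{6954679}{2884} \approx -2411.5$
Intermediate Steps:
$Y{\left(q,Z \right)} = Z q$
$m = -6$ ($m = 8 - 14 = -6$)
$d{\left(o \right)} = \frac{-3 + o}{2 o}$
$K = \frac{1}{206} \approx 0.0048544$
$c{\left(G,j \right)} = - \frac{15}{28} + \frac{8 G}{7}$ ($c{\left(G,j \right)} = - \frac{5}{7} + \frac{\frac{-3 - 2}{2 \left(-2\right)} + 8 G}{7} = - \frac{5}{7} + \frac{\frac{1}{2} \left(- \frac{1}{2}\right) \left(-5\right) + 8 G}{7} = - \frac{5}{7} + \frac{\frac{5}{4} + 8 G}{7} = - \frac{5}{7} + \left(\frac{5}{28} + \frac{8 G}{7}\right) = - \frac{15}{28} + \frac{8 G}{7}$)
$Y{\left(-67,36 \right)} - c{\left(K,m \right)} = 36 \left(-67\right) - \left(- \frac{15}{28} + \frac{8}{7} \cdot \frac{1}{206}\right) = -2412 - \left(- \frac{15}{28} + \frac{4}{721}\right) = -2412 - - \frac{1529}{2884} = -2412 + \frac{1529}{2884} = - \frac{6954679}{2884}$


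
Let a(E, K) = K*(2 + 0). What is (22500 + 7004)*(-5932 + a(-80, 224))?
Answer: -161799936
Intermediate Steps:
a(E, K) = 2*K (a(E, K) = K*2 = 2*K)
(22500 + 7004)*(-5932 + a(-80, 224)) = (22500 + 7004)*(-5932 + 2*224) = 29504*(-5932 + 448) = 29504*(-5484) = -161799936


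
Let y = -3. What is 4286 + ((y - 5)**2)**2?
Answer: 8382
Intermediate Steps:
4286 + ((y - 5)**2)**2 = 4286 + ((-3 - 5)**2)**2 = 4286 + ((-8)**2)**2 = 4286 + 64**2 = 4286 + 4096 = 8382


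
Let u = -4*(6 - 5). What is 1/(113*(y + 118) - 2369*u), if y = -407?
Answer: -1/23181 ≈ -4.3139e-5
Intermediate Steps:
u = -4 (u = -4*1 = -4)
1/(113*(y + 118) - 2369*u) = 1/(113*(-407 + 118) - 2369*(-4)) = 1/(113*(-289) + 9476) = 1/(-32657 + 9476) = 1/(-23181) = -1/23181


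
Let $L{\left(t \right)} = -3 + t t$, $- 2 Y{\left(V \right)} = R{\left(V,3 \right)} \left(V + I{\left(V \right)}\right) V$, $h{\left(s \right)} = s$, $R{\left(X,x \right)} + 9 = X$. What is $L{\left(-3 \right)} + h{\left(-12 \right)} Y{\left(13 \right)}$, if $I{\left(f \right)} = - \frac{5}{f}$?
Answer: $3942$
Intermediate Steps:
$R{\left(X,x \right)} = -9 + X$
$Y{\left(V \right)} = - \frac{V \left(-9 + V\right) \left(V - \frac{5}{V}\right)}{2}$ ($Y{\left(V \right)} = - \frac{\left(-9 + V\right) \left(V - \frac{5}{V}\right) V}{2} = - \frac{V \left(-9 + V\right) \left(V - \frac{5}{V}\right)}{2}$)
$L{\left(t \right)} = -3 + t^{2}$
$L{\left(-3 \right)} + h{\left(-12 \right)} Y{\left(13 \right)} = \left(-3 + \left(-3\right)^{2}\right) - 12 \left(- \frac{\left(-9 + 13\right) \left(-5 + 13^{2}\right)}{2}\right) = \left(-3 + 9\right) - 12 \left(\left(- \frac{1}{2}\right) 4 \left(-5 + 169\right)\right) = 6 - 12 \left(\left(- \frac{1}{2}\right) 4 \cdot 164\right) = 6 - -3936 = 6 + 3936 = 3942$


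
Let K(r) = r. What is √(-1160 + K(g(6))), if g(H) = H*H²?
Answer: 4*I*√59 ≈ 30.725*I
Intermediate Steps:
g(H) = H³
√(-1160 + K(g(6))) = √(-1160 + 6³) = √(-1160 + 216) = √(-944) = 4*I*√59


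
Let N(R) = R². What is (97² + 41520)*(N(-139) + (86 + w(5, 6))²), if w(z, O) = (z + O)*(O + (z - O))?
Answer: 1996518658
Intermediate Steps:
w(z, O) = z*(O + z) (w(z, O) = (O + z)*z = z*(O + z))
(97² + 41520)*(N(-139) + (86 + w(5, 6))²) = (97² + 41520)*((-139)² + (86 + 5*(6 + 5))²) = (9409 + 41520)*(19321 + (86 + 5*11)²) = 50929*(19321 + (86 + 55)²) = 50929*(19321 + 141²) = 50929*(19321 + 19881) = 50929*39202 = 1996518658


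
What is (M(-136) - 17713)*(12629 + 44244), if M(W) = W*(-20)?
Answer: -852696889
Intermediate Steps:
M(W) = -20*W
(M(-136) - 17713)*(12629 + 44244) = (-20*(-136) - 17713)*(12629 + 44244) = (2720 - 17713)*56873 = -14993*56873 = -852696889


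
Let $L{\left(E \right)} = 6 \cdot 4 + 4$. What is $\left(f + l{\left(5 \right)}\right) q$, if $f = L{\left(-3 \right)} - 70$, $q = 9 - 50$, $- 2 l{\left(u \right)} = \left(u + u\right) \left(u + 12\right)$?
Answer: $5207$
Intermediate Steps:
$L{\left(E \right)} = 28$ ($L{\left(E \right)} = 24 + 4 = 28$)
$l{\left(u \right)} = - u \left(12 + u\right)$ ($l{\left(u \right)} = - \frac{\left(u + u\right) \left(u + 12\right)}{2} = - \frac{2 u \left(12 + u\right)}{2} = - u \left(12 + u\right)$)
$q = -41$ ($q = 9 - 50 = -41$)
$f = -42$ ($f = 28 - 70 = -42$)
$\left(f + l{\left(5 \right)}\right) q = \left(-42 - 5 \left(12 + 5\right)\right) \left(-41\right) = \left(-42 - 5 \cdot 17\right) \left(-41\right) = \left(-42 - 85\right) \left(-41\right) = \left(-127\right) \left(-41\right) = 5207$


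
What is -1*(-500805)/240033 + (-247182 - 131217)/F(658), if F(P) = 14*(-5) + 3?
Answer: 977008614/172927 ≈ 5649.8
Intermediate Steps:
F(P) = -67 (F(P) = -70 + 3 = -67)
-1*(-500805)/240033 + (-247182 - 131217)/F(658) = -1*(-500805)/240033 + (-247182 - 131217)/(-67) = 500805*(1/240033) - 378399*(-1/67) = 5385/2581 + 378399/67 = 977008614/172927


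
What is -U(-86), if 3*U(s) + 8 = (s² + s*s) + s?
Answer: -14698/3 ≈ -4899.3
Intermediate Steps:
U(s) = -8/3 + s/3 + 2*s²/3 (U(s) = -8/3 + ((s² + s*s) + s)/3 = -8/3 + ((s² + s²) + s)/3 = -8/3 + (2*s² + s)/3 = -8/3 + (s + 2*s²)/3 = -8/3 + (s/3 + 2*s²/3) = -8/3 + s/3 + 2*s²/3)
-U(-86) = -(-8/3 + (⅓)*(-86) + (⅔)*(-86)²) = -(-8/3 - 86/3 + (⅔)*7396) = -(-8/3 - 86/3 + 14792/3) = -1*14698/3 = -14698/3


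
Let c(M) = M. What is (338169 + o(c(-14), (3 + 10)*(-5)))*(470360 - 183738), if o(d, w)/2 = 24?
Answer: 96940432974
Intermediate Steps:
o(d, w) = 48 (o(d, w) = 2*24 = 48)
(338169 + o(c(-14), (3 + 10)*(-5)))*(470360 - 183738) = (338169 + 48)*(470360 - 183738) = 338217*286622 = 96940432974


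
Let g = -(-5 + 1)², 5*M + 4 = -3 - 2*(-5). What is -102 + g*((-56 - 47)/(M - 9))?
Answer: -6262/21 ≈ -298.19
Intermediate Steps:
M = ⅗ (M = -⅘ + (-3 - 2*(-5))/5 = -⅘ + (-3 + 10)/5 = -⅘ + (⅕)*7 = -⅘ + 7/5 = ⅗ ≈ 0.60000)
g = -16 (g = -1*(-4)² = -1*16 = -16)
-102 + g*((-56 - 47)/(M - 9)) = -102 - 16*(-56 - 47)/(⅗ - 9) = -102 - (-1648)/(-42/5) = -102 - (-1648)*(-5)/42 = -102 - 16*515/42 = -102 - 4120/21 = -6262/21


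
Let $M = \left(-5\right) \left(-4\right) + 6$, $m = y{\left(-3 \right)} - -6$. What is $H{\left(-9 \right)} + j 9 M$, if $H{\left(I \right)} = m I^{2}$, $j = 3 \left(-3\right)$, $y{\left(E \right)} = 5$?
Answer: $-1215$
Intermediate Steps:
$j = -9$
$m = 11$ ($m = 5 - -6 = 5 + 6 = 11$)
$H{\left(I \right)} = 11 I^{2}$
$M = 26$ ($M = 20 + 6 = 26$)
$H{\left(-9 \right)} + j 9 M = 11 \left(-9\right)^{2} + \left(-9\right) 9 \cdot 26 = 11 \cdot 81 - 2106 = 891 - 2106 = -1215$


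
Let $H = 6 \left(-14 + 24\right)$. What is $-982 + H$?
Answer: $-922$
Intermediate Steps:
$H = 60$ ($H = 6 \cdot 10 = 60$)
$-982 + H = -982 + 60 = -922$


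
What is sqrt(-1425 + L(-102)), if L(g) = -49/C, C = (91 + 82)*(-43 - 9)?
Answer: I*sqrt(28830495499)/4498 ≈ 37.749*I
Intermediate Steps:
C = -8996 (C = 173*(-52) = -8996)
L(g) = 49/8996 (L(g) = -49/(-8996) = -49*(-1/8996) = 49/8996)
sqrt(-1425 + L(-102)) = sqrt(-1425 + 49/8996) = sqrt(-12819251/8996) = I*sqrt(28830495499)/4498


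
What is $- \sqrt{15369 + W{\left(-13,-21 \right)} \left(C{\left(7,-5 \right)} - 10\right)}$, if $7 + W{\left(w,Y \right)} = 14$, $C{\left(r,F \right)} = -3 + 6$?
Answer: $- 2 \sqrt{3830} \approx -123.77$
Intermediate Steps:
$C{\left(r,F \right)} = 3$
$W{\left(w,Y \right)} = 7$ ($W{\left(w,Y \right)} = -7 + 14 = 7$)
$- \sqrt{15369 + W{\left(-13,-21 \right)} \left(C{\left(7,-5 \right)} - 10\right)} = - \sqrt{15369 + 7 \left(3 - 10\right)} = - \sqrt{15369 + 7 \left(-7\right)} = - \sqrt{15369 - 49} = - \sqrt{15320} = - 2 \sqrt{3830}$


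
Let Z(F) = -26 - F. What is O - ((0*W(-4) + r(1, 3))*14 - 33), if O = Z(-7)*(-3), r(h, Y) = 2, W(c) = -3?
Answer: 62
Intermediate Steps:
O = 57 (O = (-26 - 1*(-7))*(-3) = (-26 + 7)*(-3) = -19*(-3) = 57)
O - ((0*W(-4) + r(1, 3))*14 - 33) = 57 - ((0*(-3) + 2)*14 - 33) = 57 - ((0 + 2)*14 - 33) = 57 - (2*14 - 33) = 57 - (28 - 33) = 57 - 1*(-5) = 57 + 5 = 62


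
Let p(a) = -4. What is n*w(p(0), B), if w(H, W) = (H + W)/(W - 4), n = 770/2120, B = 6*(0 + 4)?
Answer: 77/212 ≈ 0.36321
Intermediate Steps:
B = 24 (B = 6*4 = 24)
n = 77/212 (n = 770*(1/2120) = 77/212 ≈ 0.36321)
w(H, W) = (H + W)/(-4 + W)
n*w(p(0), B) = 77*((-4 + 24)/(-4 + 24))/212 = 77*(20/20)/212 = 77*((1/20)*20)/212 = (77/212)*1 = 77/212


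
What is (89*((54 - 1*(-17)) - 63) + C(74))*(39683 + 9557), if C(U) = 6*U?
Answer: 56921440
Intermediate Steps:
(89*((54 - 1*(-17)) - 63) + C(74))*(39683 + 9557) = (89*((54 - 1*(-17)) - 63) + 6*74)*(39683 + 9557) = (89*((54 + 17) - 63) + 444)*49240 = (89*(71 - 63) + 444)*49240 = (89*8 + 444)*49240 = (712 + 444)*49240 = 1156*49240 = 56921440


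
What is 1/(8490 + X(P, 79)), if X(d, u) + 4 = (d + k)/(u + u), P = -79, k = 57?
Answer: 79/670383 ≈ 0.00011784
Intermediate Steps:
X(d, u) = -4 + (57 + d)/(2*u) (X(d, u) = -4 + (d + 57)/(u + u) = -4 + (57 + d)/((2*u)) = -4 + (57 + d)*(1/(2*u)) = -4 + (57 + d)/(2*u))
1/(8490 + X(P, 79)) = 1/(8490 + (1/2)*(57 - 79 - 8*79)/79) = 1/(8490 + (1/2)*(1/79)*(57 - 79 - 632)) = 1/(8490 + (1/2)*(1/79)*(-654)) = 1/(8490 - 327/79) = 1/(670383/79) = 79/670383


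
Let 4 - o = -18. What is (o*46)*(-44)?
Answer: -44528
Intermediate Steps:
o = 22 (o = 4 - 1*(-18) = 4 + 18 = 22)
(o*46)*(-44) = (22*46)*(-44) = 1012*(-44) = -44528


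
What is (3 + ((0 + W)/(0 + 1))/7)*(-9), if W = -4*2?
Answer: -117/7 ≈ -16.714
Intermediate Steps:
W = -8
(3 + ((0 + W)/(0 + 1))/7)*(-9) = (3 + ((0 - 8)/(0 + 1))/7)*(-9) = (3 + (-8/1)*(⅐))*(-9) = (3 + (1*(-8))*(⅐))*(-9) = (3 - 8*⅐)*(-9) = (3 - 8/7)*(-9) = (13/7)*(-9) = -117/7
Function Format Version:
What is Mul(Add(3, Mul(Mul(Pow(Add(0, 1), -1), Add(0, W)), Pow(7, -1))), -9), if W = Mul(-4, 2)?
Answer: Rational(-117, 7) ≈ -16.714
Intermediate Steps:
W = -8
Mul(Add(3, Mul(Mul(Pow(Add(0, 1), -1), Add(0, W)), Pow(7, -1))), -9) = Mul(Add(3, Mul(Mul(Pow(Add(0, 1), -1), Add(0, -8)), Pow(7, -1))), -9) = Mul(Add(3, Mul(Mul(Pow(1, -1), -8), Rational(1, 7))), -9) = Mul(Add(3, Mul(Mul(1, -8), Rational(1, 7))), -9) = Mul(Add(3, Mul(-8, Rational(1, 7))), -9) = Mul(Add(3, Rational(-8, 7)), -9) = Mul(Rational(13, 7), -9) = Rational(-117, 7)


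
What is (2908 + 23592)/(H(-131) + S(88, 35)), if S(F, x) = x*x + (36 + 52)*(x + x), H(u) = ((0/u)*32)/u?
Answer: 5300/1477 ≈ 3.5884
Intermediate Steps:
H(u) = 0 (H(u) = (0*32)/u = 0/u = 0)
S(F, x) = x**2 + 176*x (S(F, x) = x**2 + 88*(2*x) = x**2 + 176*x)
(2908 + 23592)/(H(-131) + S(88, 35)) = (2908 + 23592)/(0 + 35*(176 + 35)) = 26500/(0 + 35*211) = 26500/(0 + 7385) = 26500/7385 = 26500*(1/7385) = 5300/1477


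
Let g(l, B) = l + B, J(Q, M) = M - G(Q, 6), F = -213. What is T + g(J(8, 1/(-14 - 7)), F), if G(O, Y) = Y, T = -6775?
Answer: -146875/21 ≈ -6994.0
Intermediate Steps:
J(Q, M) = -6 + M (J(Q, M) = M - 1*6 = M - 6 = -6 + M)
g(l, B) = B + l
T + g(J(8, 1/(-14 - 7)), F) = -6775 + (-213 + (-6 + 1/(-14 - 7))) = -6775 + (-213 + (-6 + 1/(-21))) = -6775 + (-213 + (-6 - 1/21)) = -6775 + (-213 - 127/21) = -6775 - 4600/21 = -146875/21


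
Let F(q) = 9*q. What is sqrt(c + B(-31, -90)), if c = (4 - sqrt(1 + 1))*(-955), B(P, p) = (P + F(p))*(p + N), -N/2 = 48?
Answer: sqrt(152606 + 955*sqrt(2)) ≈ 392.37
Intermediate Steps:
N = -96 (N = -2*48 = -96)
B(P, p) = (-96 + p)*(P + 9*p) (B(P, p) = (P + 9*p)*(p - 96) = (P + 9*p)*(-96 + p) = (-96 + p)*(P + 9*p))
c = -3820 + 955*sqrt(2) (c = (4 - sqrt(2))*(-955) = -3820 + 955*sqrt(2) ≈ -2469.4)
sqrt(c + B(-31, -90)) = sqrt((-3820 + 955*sqrt(2)) + (-864*(-90) - 96*(-31) + 9*(-90)**2 - 31*(-90))) = sqrt((-3820 + 955*sqrt(2)) + (77760 + 2976 + 9*8100 + 2790)) = sqrt((-3820 + 955*sqrt(2)) + (77760 + 2976 + 72900 + 2790)) = sqrt((-3820 + 955*sqrt(2)) + 156426) = sqrt(152606 + 955*sqrt(2))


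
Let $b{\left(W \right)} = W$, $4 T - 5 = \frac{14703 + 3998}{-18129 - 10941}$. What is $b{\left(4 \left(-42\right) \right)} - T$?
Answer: $- \frac{19661689}{116280} \approx -169.09$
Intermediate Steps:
$T = \frac{126649}{116280}$ ($T = \frac{5}{4} + \frac{\left(14703 + 3998\right) \frac{1}{-18129 - 10941}}{4} = \frac{5}{4} + \frac{18701 \frac{1}{-29070}}{4} = \frac{5}{4} + \frac{18701 \left(- \frac{1}{29070}\right)}{4} = \frac{5}{4} + \frac{1}{4} \left(- \frac{18701}{29070}\right) = \frac{5}{4} - \frac{18701}{116280} = \frac{126649}{116280} \approx 1.0892$)
$b{\left(4 \left(-42\right) \right)} - T = 4 \left(-42\right) - \frac{126649}{116280} = -168 - \frac{126649}{116280} = - \frac{19661689}{116280}$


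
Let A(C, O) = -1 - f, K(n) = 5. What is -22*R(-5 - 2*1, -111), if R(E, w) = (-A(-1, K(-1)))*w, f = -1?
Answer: 0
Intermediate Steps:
A(C, O) = 0 (A(C, O) = -1 - 1*(-1) = -1 + 1 = 0)
R(E, w) = 0 (R(E, w) = (-1*0)*w = 0*w = 0)
-22*R(-5 - 2*1, -111) = -22*0 = 0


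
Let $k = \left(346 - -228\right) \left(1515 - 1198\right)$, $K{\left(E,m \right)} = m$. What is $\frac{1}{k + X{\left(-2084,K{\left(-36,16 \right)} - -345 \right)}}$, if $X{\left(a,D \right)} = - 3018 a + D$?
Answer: $\frac{1}{6471831} \approx 1.5452 \cdot 10^{-7}$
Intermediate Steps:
$X{\left(a,D \right)} = D - 3018 a$
$k = 181958$ ($k = \left(346 + 228\right) 317 = 574 \cdot 317 = 181958$)
$\frac{1}{k + X{\left(-2084,K{\left(-36,16 \right)} - -345 \right)}} = \frac{1}{181958 + \left(\left(16 - -345\right) - -6289512\right)} = \frac{1}{181958 + \left(\left(16 + 345\right) + 6289512\right)} = \frac{1}{181958 + \left(361 + 6289512\right)} = \frac{1}{181958 + 6289873} = \frac{1}{6471831}$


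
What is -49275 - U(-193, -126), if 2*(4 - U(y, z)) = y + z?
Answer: -98877/2 ≈ -49439.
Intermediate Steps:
U(y, z) = 4 - y/2 - z/2 (U(y, z) = 4 - (y + z)/2 = 4 + (-y/2 - z/2) = 4 - y/2 - z/2)
-49275 - U(-193, -126) = -49275 - (4 - ½*(-193) - ½*(-126)) = -49275 - (4 + 193/2 + 63) = -49275 - 1*327/2 = -49275 - 327/2 = -98877/2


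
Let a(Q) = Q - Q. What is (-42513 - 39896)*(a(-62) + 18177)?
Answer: -1497948393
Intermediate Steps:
a(Q) = 0
(-42513 - 39896)*(a(-62) + 18177) = (-42513 - 39896)*(0 + 18177) = -82409*18177 = -1497948393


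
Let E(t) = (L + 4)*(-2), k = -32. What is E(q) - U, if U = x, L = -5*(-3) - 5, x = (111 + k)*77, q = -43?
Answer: -6111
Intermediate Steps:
x = 6083 (x = (111 - 32)*77 = 79*77 = 6083)
L = 10 (L = 15 - 5 = 10)
U = 6083
E(t) = -28 (E(t) = (10 + 4)*(-2) = 14*(-2) = -28)
E(q) - U = -28 - 1*6083 = -28 - 6083 = -6111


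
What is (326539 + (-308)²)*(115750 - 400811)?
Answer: -120125560583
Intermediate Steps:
(326539 + (-308)²)*(115750 - 400811) = (326539 + 94864)*(-285061) = 421403*(-285061) = -120125560583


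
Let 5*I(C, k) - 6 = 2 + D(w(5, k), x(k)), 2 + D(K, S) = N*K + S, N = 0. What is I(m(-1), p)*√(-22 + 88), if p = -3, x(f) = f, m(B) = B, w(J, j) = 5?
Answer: 3*√66/5 ≈ 4.8744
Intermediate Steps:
D(K, S) = -2 + S (D(K, S) = -2 + (0*K + S) = -2 + (0 + S) = -2 + S)
I(C, k) = 6/5 + k/5 (I(C, k) = 6/5 + (2 + (-2 + k))/5 = 6/5 + k/5)
I(m(-1), p)*√(-22 + 88) = (6/5 + (⅕)*(-3))*√(-22 + 88) = (6/5 - ⅗)*√66 = 3*√66/5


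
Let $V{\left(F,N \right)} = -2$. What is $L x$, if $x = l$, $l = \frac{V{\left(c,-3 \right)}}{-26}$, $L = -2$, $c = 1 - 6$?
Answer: $- \frac{2}{13} \approx -0.15385$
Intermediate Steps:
$c = -5$ ($c = 1 - 6 = -5$)
$l = \frac{1}{13}$ ($l = - \frac{2}{-26} = \left(-2\right) \left(- \frac{1}{26}\right) = \frac{1}{13} \approx 0.076923$)
$x = \frac{1}{13} \approx 0.076923$
$L x = \left(-2\right) \frac{1}{13} = - \frac{2}{13}$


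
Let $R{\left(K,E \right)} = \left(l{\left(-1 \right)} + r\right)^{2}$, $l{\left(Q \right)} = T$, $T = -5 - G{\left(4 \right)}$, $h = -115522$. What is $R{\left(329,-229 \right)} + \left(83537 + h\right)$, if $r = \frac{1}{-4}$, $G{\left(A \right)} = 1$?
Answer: $- \frac{511135}{16} \approx -31946.0$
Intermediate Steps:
$T = -6$ ($T = -5 - 1 = -6$)
$l{\left(Q \right)} = -6$
$r = - \frac{1}{4} \approx -0.25$
$R{\left(K,E \right)} = \frac{625}{16}$ ($R{\left(K,E \right)} = \left(-6 - \frac{1}{4}\right)^{2} = \left(- \frac{25}{4}\right)^{2} = \frac{625}{16}$)
$R{\left(329,-229 \right)} + \left(83537 + h\right) = \frac{625}{16} + \left(83537 - 115522\right) = \frac{625}{16} - 31985 = - \frac{511135}{16}$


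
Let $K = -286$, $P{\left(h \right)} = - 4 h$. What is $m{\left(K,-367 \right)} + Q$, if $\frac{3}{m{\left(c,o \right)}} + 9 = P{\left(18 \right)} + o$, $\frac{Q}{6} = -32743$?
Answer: $- \frac{88013187}{448} \approx -1.9646 \cdot 10^{5}$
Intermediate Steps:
$Q = -196458$ ($Q = 6 \left(-32743\right) = -196458$)
$m{\left(c,o \right)} = \frac{3}{-81 + o}$ ($m{\left(c,o \right)} = \frac{3}{-9 + \left(\left(-4\right) 18 + o\right)} = \frac{3}{-9 + \left(-72 + o\right)} = \frac{3}{-81 + o}$)
$m{\left(K,-367 \right)} + Q = \frac{3}{-81 - 367} - 196458 = \frac{3}{-448} - 196458 = 3 \left(- \frac{1}{448}\right) - 196458 = - \frac{3}{448} - 196458 = - \frac{88013187}{448}$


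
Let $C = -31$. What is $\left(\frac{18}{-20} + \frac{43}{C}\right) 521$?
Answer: $- \frac{369389}{310} \approx -1191.6$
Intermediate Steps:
$\left(\frac{18}{-20} + \frac{43}{C}\right) 521 = \left(\frac{18}{-20} + \frac{43}{-31}\right) 521 = \left(18 \left(- \frac{1}{20}\right) + 43 \left(- \frac{1}{31}\right)\right) 521 = \left(- \frac{9}{10} - \frac{43}{31}\right) 521 = \left(- \frac{709}{310}\right) 521 = - \frac{369389}{310}$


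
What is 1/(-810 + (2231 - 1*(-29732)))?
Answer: 1/31153 ≈ 3.2100e-5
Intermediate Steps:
1/(-810 + (2231 - 1*(-29732))) = 1/(-810 + (2231 + 29732)) = 1/(-810 + 31963) = 1/31153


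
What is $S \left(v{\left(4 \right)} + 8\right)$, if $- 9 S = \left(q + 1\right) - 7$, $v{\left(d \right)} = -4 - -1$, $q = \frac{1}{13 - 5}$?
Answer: $\frac{235}{72} \approx 3.2639$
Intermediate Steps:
$q = \frac{1}{8} \approx 0.125$
$v{\left(d \right)} = -3$ ($v{\left(d \right)} = -4 + 1 = -3$)
$S = \frac{47}{72}$ ($S = - \frac{\left(\frac{1}{8} + 1\right) - 7}{9} = - \frac{\frac{9}{8} - 7}{9} = \left(- \frac{1}{9}\right) \left(- \frac{47}{8}\right) = \frac{47}{72} \approx 0.65278$)
$S \left(v{\left(4 \right)} + 8\right) = \frac{47 \left(-3 + 8\right)}{72} = \frac{47}{72} \cdot 5 = \frac{235}{72}$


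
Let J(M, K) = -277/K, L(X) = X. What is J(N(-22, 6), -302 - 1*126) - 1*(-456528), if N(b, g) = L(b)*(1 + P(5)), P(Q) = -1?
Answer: 195394261/428 ≈ 4.5653e+5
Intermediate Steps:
N(b, g) = 0 (N(b, g) = b*(1 - 1) = b*0 = 0)
J(N(-22, 6), -302 - 1*126) - 1*(-456528) = -277/(-302 - 1*126) - 1*(-456528) = -277/(-302 - 126) + 456528 = -277/(-428) + 456528 = -277*(-1/428) + 456528 = 277/428 + 456528 = 195394261/428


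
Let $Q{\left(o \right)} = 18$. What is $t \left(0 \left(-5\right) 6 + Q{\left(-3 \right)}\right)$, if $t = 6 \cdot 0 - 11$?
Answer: $-198$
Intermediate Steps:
$t = -11$ ($t = 0 - 11 = -11$)
$t \left(0 \left(-5\right) 6 + Q{\left(-3 \right)}\right) = - 11 \left(0 \left(-5\right) 6 + 18\right) = - 11 \left(0 \cdot 6 + 18\right) = - 11 \left(0 + 18\right) = \left(-11\right) 18 = -198$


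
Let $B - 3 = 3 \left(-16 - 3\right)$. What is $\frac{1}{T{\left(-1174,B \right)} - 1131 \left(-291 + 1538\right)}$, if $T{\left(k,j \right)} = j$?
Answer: $- \frac{1}{1410411} \approx -7.0901 \cdot 10^{-7}$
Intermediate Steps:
$B = -54$ ($B = 3 + 3 \left(-16 - 3\right) = 3 + 3 \left(-19\right) = 3 - 57 = -54$)
$\frac{1}{T{\left(-1174,B \right)} - 1131 \left(-291 + 1538\right)} = \frac{1}{-54 - 1131 \left(-291 + 1538\right)} = \frac{1}{-54 - 1410357} = \frac{1}{-1410411} = - \frac{1}{1410411}$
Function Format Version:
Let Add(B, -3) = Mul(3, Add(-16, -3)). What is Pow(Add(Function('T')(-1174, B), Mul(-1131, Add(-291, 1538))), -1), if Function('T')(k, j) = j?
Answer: Rational(-1, 1410411) ≈ -7.0901e-7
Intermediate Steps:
B = -54 (B = Add(3, Mul(3, Add(-16, -3))) = Add(3, Mul(3, -19)) = Add(3, -57) = -54)
Pow(Add(Function('T')(-1174, B), Mul(-1131, Add(-291, 1538))), -1) = Pow(Add(-54, Mul(-1131, Add(-291, 1538))), -1) = Pow(Add(-54, Mul(-1131, 1247)), -1) = Pow(Add(-54, -1410357), -1) = Pow(-1410411, -1) = Rational(-1, 1410411)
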